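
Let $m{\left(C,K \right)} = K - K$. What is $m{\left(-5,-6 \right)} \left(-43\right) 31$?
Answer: $0$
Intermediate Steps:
$m{\left(C,K \right)} = 0$
$m{\left(-5,-6 \right)} \left(-43\right) 31 = 0 \left(-43\right) 31 = 0 \cdot 31 = 0$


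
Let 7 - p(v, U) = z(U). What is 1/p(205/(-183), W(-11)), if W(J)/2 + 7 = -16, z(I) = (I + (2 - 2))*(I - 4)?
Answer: -1/2293 ≈ -0.00043611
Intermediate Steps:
z(I) = I*(-4 + I) (z(I) = (I + 0)*(-4 + I) = I*(-4 + I))
W(J) = -46 (W(J) = -14 + 2*(-16) = -14 - 32 = -46)
p(v, U) = 7 - U*(-4 + U)
1/p(205/(-183), W(-11)) = 1/(7 - 1*(-46)*(-4 - 46)) = 1/(7 - 1*(-46)*(-50)) = 1/(7 - 2300) = 1/(-2293) = -1/2293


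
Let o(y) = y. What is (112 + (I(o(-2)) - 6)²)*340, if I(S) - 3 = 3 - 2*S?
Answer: 43520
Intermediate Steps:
I(S) = 6 - 2*S (I(S) = 3 + (3 - 2*S) = 6 - 2*S)
(112 + (I(o(-2)) - 6)²)*340 = (112 + ((6 - 2*(-2)) - 6)²)*340 = (112 + ((6 + 4) - 6)²)*340 = (112 + (10 - 6)²)*340 = (112 + 4²)*340 = (112 + 16)*340 = 128*340 = 43520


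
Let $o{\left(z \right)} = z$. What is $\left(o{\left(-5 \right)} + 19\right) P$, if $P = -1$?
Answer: $-14$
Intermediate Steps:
$\left(o{\left(-5 \right)} + 19\right) P = \left(-5 + 19\right) \left(-1\right) = 14 \left(-1\right) = -14$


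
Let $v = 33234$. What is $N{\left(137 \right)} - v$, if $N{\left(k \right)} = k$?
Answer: $-33097$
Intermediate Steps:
$N{\left(137 \right)} - v = 137 - 33234 = -33097$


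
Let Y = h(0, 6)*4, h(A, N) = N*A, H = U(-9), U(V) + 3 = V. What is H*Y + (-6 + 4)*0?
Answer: 0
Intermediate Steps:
U(V) = -3 + V
H = -12 (H = -3 - 9 = -12)
h(A, N) = A*N
Y = 0 (Y = (0*6)*4 = 0*4 = 0)
H*Y + (-6 + 4)*0 = -12*0 + (-6 + 4)*0 = 0 - 2*0 = 0 + 0 = 0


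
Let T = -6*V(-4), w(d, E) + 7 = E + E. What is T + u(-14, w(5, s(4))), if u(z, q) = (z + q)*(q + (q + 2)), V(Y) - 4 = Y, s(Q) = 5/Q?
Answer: 259/2 ≈ 129.50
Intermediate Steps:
V(Y) = 4 + Y
w(d, E) = -7 + 2*E (w(d, E) = -7 + (E + E) = -7 + 2*E)
u(z, q) = (2 + 2*q)*(q + z) (u(z, q) = (q + z)*(q + (2 + q)) = (q + z)*(2 + 2*q) = (2 + 2*q)*(q + z))
T = 0 (T = -6*(4 - 4) = -6*0 = 0)
T + u(-14, w(5, s(4))) = 0 + (2*(-7 + 2*(5/4)) + 2*(-14) + 2*(-7 + 2*(5/4))**2 + 2*(-7 + 2*(5/4))*(-14)) = 0 + (2*(-7 + 2*(5*(1/4))) - 28 + 2*(-7 + 2*(5*(1/4)))**2 + 2*(-7 + 2*(5*(1/4)))*(-14)) = 0 + (2*(-7 + 2*(5/4)) - 28 + 2*(-7 + 2*(5/4))**2 + 2*(-7 + 2*(5/4))*(-14)) = 0 + (2*(-7 + 5/2) - 28 + 2*(-7 + 5/2)**2 + 2*(-7 + 5/2)*(-14)) = 0 + (2*(-9/2) - 28 + 2*(-9/2)**2 + 2*(-9/2)*(-14)) = 0 + (-9 - 28 + 2*(81/4) + 126) = 0 + (-9 - 28 + 81/2 + 126) = 0 + 259/2 = 259/2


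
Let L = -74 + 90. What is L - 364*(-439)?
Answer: 159812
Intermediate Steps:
L = 16
L - 364*(-439) = 16 - 364*(-439) = 16 + 159796 = 159812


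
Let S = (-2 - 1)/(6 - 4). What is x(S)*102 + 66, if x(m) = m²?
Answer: 591/2 ≈ 295.50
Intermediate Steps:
S = -3/2 ≈ -1.5000
x(S)*102 + 66 = (-3/2)²*102 + 66 = (9/4)*102 + 66 = 459/2 + 66 = 591/2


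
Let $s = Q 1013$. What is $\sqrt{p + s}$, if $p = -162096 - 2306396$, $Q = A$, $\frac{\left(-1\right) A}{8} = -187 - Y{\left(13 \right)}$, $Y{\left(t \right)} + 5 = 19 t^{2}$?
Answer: $2 \sqrt{6257095} \approx 5002.8$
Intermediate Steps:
$Y{\left(t \right)} = -5 + 19 t^{2}$
$A = 27144$ ($A = - 8 \left(-187 - \left(-5 + 19 \cdot 13^{2}\right)\right) = - 8 \left(-187 - \left(-5 + 19 \cdot 169\right)\right) = - 8 \left(-187 - \left(-5 + 3211\right)\right) = - 8 \left(-187 - 3206\right) = \left(-8\right) \left(-3393\right) = 27144$)
$Q = 27144$
$p = -2468492$
$s = 27496872$ ($s = 27144 \cdot 1013 = 27496872$)
$\sqrt{p + s} = \sqrt{-2468492 + 27496872} = \sqrt{25028380} = 2 \sqrt{6257095}$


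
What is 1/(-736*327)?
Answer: -1/240672 ≈ -4.1550e-6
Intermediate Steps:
1/(-736*327) = 1/(-240672) = -1/240672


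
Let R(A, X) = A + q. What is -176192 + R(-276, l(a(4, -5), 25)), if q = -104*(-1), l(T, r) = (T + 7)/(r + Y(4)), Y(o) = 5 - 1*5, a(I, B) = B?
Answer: -176364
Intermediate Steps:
Y(o) = 0 (Y(o) = 5 - 5 = 0)
l(T, r) = (7 + T)/r (l(T, r) = (T + 7)/(r + 0) = (7 + T)/r)
q = 104
R(A, X) = 104 + A (R(A, X) = A + 104 = 104 + A)
-176192 + R(-276, l(a(4, -5), 25)) = -176192 + (104 - 276) = -176192 - 172 = -176364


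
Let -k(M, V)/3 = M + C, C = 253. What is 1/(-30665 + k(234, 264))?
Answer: -1/32126 ≈ -3.1127e-5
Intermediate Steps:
k(M, V) = -759 - 3*M (k(M, V) = -3*(M + 253) = -3*(253 + M) = -759 - 3*M)
1/(-30665 + k(234, 264)) = 1/(-30665 + (-759 - 3*234)) = 1/(-30665 + (-759 - 702)) = 1/(-30665 - 1461) = 1/(-32126) = -1/32126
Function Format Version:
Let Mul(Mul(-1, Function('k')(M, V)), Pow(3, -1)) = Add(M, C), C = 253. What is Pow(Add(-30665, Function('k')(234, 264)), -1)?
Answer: Rational(-1, 32126) ≈ -3.1127e-5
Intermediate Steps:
Function('k')(M, V) = Add(-759, Mul(-3, M)) (Function('k')(M, V) = Mul(-3, Add(M, 253)) = Mul(-3, Add(253, M)) = Add(-759, Mul(-3, M)))
Pow(Add(-30665, Function('k')(234, 264)), -1) = Pow(Add(-30665, Add(-759, Mul(-3, 234))), -1) = Pow(Add(-30665, Add(-759, -702)), -1) = Pow(Add(-30665, -1461), -1) = Pow(-32126, -1) = Rational(-1, 32126)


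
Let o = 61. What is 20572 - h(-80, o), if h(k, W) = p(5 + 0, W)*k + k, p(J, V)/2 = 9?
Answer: 22092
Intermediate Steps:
p(J, V) = 18 (p(J, V) = 2*9 = 18)
h(k, W) = 19*k (h(k, W) = 18*k + k = 19*k)
20572 - h(-80, o) = 20572 - 19*(-80) = 20572 - 1*(-1520) = 20572 + 1520 = 22092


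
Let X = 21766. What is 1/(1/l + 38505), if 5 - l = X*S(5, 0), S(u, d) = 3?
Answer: 65293/2514106964 ≈ 2.5971e-5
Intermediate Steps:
l = -65293 (l = 5 - 21766*3 = 5 - 1*65298 = 5 - 65298 = -65293)
1/(1/l + 38505) = 1/(1/(-65293) + 38505) = 1/(-1/65293 + 38505) = 1/(2514106964/65293) = 65293/2514106964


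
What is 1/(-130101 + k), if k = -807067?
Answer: -1/937168 ≈ -1.0670e-6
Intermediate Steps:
1/(-130101 + k) = 1/(-130101 - 807067) = 1/(-937168) = -1/937168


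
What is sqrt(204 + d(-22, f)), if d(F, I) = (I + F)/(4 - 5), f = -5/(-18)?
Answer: sqrt(8126)/6 ≈ 15.024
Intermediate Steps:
f = 5/18 (f = -5*(-1/18) = 5/18 ≈ 0.27778)
d(F, I) = -F - I (d(F, I) = (F + I)/(-1) = (F + I)*(-1) = -F - I)
sqrt(204 + d(-22, f)) = sqrt(204 + (-1*(-22) - 1*5/18)) = sqrt(204 + (22 - 5/18)) = sqrt(204 + 391/18) = sqrt(4063/18) = sqrt(8126)/6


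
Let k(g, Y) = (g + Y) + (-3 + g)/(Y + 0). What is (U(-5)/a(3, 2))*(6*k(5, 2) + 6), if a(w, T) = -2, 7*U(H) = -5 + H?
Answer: 270/7 ≈ 38.571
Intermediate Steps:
U(H) = -5/7 + H/7 (U(H) = (-5 + H)/7 = -5/7 + H/7)
k(g, Y) = Y + g + (-3 + g)/Y (k(g, Y) = (Y + g) + (-3 + g)/Y = Y + g + (-3 + g)/Y)
(U(-5)/a(3, 2))*(6*k(5, 2) + 6) = ((-5/7 + (1/7)*(-5))/(-2))*(6*((-3 + 5 + 2*(2 + 5))/2) + 6) = ((-5/7 - 5/7)*(-1/2))*(6*((-3 + 5 + 2*7)/2) + 6) = (-10/7*(-1/2))*(6*((-3 + 5 + 14)/2) + 6) = 5*(6*((1/2)*16) + 6)/7 = 5*(6*8 + 6)/7 = 5*(48 + 6)/7 = (5/7)*54 = 270/7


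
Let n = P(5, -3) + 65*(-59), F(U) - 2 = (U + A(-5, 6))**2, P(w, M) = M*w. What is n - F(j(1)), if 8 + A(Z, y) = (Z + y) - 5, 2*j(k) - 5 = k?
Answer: -3933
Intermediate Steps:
j(k) = 5/2 + k/2
A(Z, y) = -13 + Z + y (A(Z, y) = -8 + ((Z + y) - 5) = -8 + (-5 + Z + y) = -13 + Z + y)
F(U) = 2 + (-12 + U)**2 (F(U) = 2 + (U + (-13 - 5 + 6))**2 = 2 + (U - 12)**2 = 2 + (-12 + U)**2)
n = -3850 (n = -3*5 + 65*(-59) = -15 - 3835 = -3850)
n - F(j(1)) = -3850 - (2 + (-12 + (5/2 + (1/2)*1))**2) = -3850 - (2 + (-12 + (5/2 + 1/2))**2) = -3850 - (2 + (-12 + 3)**2) = -3850 - (2 + (-9)**2) = -3850 - (2 + 81) = -3850 - 1*83 = -3850 - 83 = -3933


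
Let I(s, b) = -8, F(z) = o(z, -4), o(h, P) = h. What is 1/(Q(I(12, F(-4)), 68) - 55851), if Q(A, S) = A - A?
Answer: -1/55851 ≈ -1.7905e-5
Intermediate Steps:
F(z) = z
Q(A, S) = 0
1/(Q(I(12, F(-4)), 68) - 55851) = 1/(0 - 55851) = 1/(-55851) = -1/55851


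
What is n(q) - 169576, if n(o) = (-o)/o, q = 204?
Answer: -169577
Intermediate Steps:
n(o) = -1
n(q) - 169576 = -1 - 169576 = -169577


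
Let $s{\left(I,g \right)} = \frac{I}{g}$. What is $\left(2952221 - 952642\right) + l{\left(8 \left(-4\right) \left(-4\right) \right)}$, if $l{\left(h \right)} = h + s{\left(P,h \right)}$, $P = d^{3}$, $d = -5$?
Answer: $\frac{255962371}{128} \approx 1.9997 \cdot 10^{6}$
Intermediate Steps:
$P = -125$ ($P = \left(-5\right)^{3} = -125$)
$l{\left(h \right)} = h - \frac{125}{h}$
$\left(2952221 - 952642\right) + l{\left(8 \left(-4\right) \left(-4\right) \right)} = \left(2952221 - 952642\right) - \left(\frac{125}{128} - 8 \left(-4\right) \left(-4\right)\right) = 1999579 - \left(-128 + \frac{125}{\left(-32\right) \left(-4\right)}\right) = 1999579 + \left(128 - \frac{125}{128}\right) = 1999579 + \frac{16259}{128} = \frac{255962371}{128}$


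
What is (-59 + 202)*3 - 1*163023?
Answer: -162594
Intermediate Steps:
(-59 + 202)*3 - 1*163023 = 143*3 - 163023 = 429 - 163023 = -162594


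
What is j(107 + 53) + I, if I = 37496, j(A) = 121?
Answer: 37617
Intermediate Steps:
j(107 + 53) + I = 121 + 37496 = 37617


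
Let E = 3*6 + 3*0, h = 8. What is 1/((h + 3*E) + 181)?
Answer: 1/243 ≈ 0.0041152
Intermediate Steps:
E = 18 (E = 18 + 0 = 18)
1/((h + 3*E) + 181) = 1/((8 + 3*18) + 181) = 1/((8 + 54) + 181) = 1/(62 + 181) = 1/243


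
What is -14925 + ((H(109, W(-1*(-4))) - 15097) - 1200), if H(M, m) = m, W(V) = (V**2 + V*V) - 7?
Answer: -31197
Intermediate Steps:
W(V) = -7 + 2*V**2 (W(V) = (V**2 + V**2) - 7 = 2*V**2 - 7 = -7 + 2*V**2)
-14925 + ((H(109, W(-1*(-4))) - 15097) - 1200) = -14925 + (((-7 + 2*(-1*(-4))**2) - 15097) - 1200) = -14925 + (((-7 + 2*4**2) - 15097) - 1200) = -14925 + (((-7 + 2*16) - 15097) - 1200) = -14925 + (((-7 + 32) - 15097) - 1200) = -14925 + ((25 - 15097) - 1200) = -14925 + (-15072 - 1200) = -14925 - 16272 = -31197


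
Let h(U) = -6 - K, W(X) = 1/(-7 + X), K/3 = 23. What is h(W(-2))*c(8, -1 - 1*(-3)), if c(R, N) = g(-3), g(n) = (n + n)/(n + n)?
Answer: -75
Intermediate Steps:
K = 69 (K = 3*23 = 69)
g(n) = 1 (g(n) = (2*n)/((2*n)) = (2*n)*(1/(2*n)) = 1)
c(R, N) = 1
h(U) = -75 (h(U) = -6 - 1*69 = -6 - 69 = -75)
h(W(-2))*c(8, -1 - 1*(-3)) = -75*1 = -75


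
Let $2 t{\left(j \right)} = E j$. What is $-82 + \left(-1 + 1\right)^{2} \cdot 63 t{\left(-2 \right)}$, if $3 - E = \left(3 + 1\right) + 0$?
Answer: $-82$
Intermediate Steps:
$E = -1$ ($E = 3 - \left(\left(3 + 1\right) + 0\right) = 3 - \left(4 + 0\right) = 3 - 4 = -1$)
$t{\left(j \right)} = - \frac{j}{2}$ ($t{\left(j \right)} = \frac{\left(-1\right) j}{2} = - \frac{j}{2}$)
$-82 + \left(-1 + 1\right)^{2} \cdot 63 t{\left(-2 \right)} = -82 + \left(-1 + 1\right)^{2} \cdot 63 \left(\left(- \frac{1}{2}\right) \left(-2\right)\right) = -82 + 0^{2} \cdot 63 \cdot 1 = -82 + 0 \cdot 63 \cdot 1 = -82 + 0 \cdot 1 = -82 + 0 = -82$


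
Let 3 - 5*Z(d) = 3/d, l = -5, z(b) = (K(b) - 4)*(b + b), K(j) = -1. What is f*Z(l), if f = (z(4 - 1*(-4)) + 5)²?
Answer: 4050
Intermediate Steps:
z(b) = -10*b (z(b) = (-1 - 4)*(b + b) = -10*b)
f = 5625 (f = (-10*(4 - 1*(-4)) + 5)² = (-10*(4 + 4) + 5)² = (-10*8 + 5)² = (-80 + 5)² = (-75)² = 5625)
Z(d) = ⅗ - 3/(5*d)
f*Z(l) = 5625*((⅗)*(-1 - 5)/(-5)) = 5625*((⅗)*(-⅕)*(-6)) = 5625*(18/25) = 4050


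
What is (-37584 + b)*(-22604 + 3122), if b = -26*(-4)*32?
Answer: 667375392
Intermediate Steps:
b = 3328 (b = 104*32 = 3328)
(-37584 + b)*(-22604 + 3122) = (-37584 + 3328)*(-22604 + 3122) = -34256*(-19482) = 667375392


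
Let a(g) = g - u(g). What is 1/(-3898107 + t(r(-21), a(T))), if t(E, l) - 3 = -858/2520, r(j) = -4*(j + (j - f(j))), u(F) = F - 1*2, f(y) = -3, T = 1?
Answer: -420/1637203823 ≈ -2.5653e-7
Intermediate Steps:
u(F) = -2 + F (u(F) = F - 2 = -2 + F)
r(j) = -12 - 8*j (r(j) = -4*(j + (j - 1*(-3))) = -4*(j + (j + 3)) = -4*(j + (3 + j)) = -4*(3 + 2*j) = -12 - 8*j)
a(g) = 2 (a(g) = g - (-2 + g) = g + (2 - g) = 2)
t(E, l) = 1117/420 (t(E, l) = 3 - 858/2520 = 3 - 858*1/2520 = 3 - 143/420 = 1117/420)
1/(-3898107 + t(r(-21), a(T))) = 1/(-3898107 + 1117/420) = 1/(-1637203823/420) = -420/1637203823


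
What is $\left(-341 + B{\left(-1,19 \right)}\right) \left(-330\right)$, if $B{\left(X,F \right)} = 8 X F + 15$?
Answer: $157740$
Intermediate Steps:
$B{\left(X,F \right)} = 15 + 8 F X$ ($B{\left(X,F \right)} = 8 F X + 15 = 15 + 8 F X$)
$\left(-341 + B{\left(-1,19 \right)}\right) \left(-330\right) = \left(-341 + \left(15 + 8 \cdot 19 \left(-1\right)\right)\right) \left(-330\right) = \left(-341 + \left(15 - 152\right)\right) \left(-330\right) = \left(-341 - 137\right) \left(-330\right) = \left(-478\right) \left(-330\right) = 157740$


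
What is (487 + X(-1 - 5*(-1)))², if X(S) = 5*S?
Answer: 257049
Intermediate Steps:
(487 + X(-1 - 5*(-1)))² = (487 + 5*(-1 - 5*(-1)))² = (487 + 5*(-1 + 5))² = (487 + 5*4)² = (487 + 20)² = 507² = 257049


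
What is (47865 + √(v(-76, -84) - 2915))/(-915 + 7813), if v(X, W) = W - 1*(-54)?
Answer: 47865/6898 + I*√2945/6898 ≈ 6.939 + 0.0078672*I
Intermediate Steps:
v(X, W) = 54 + W (v(X, W) = W + 54 = 54 + W)
(47865 + √(v(-76, -84) - 2915))/(-915 + 7813) = (47865 + √((54 - 84) - 2915))/(-915 + 7813) = (47865 + √(-30 - 2915))/6898 = (47865 + √(-2945))*(1/6898) = (47865 + I*√2945)*(1/6898) = 47865/6898 + I*√2945/6898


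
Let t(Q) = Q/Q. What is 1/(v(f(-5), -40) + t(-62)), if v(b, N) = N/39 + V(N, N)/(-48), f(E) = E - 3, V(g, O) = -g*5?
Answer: -26/109 ≈ -0.23853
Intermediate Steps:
V(g, O) = -5*g
f(E) = -3 + E
t(Q) = 1
v(b, N) = 27*N/208 (v(b, N) = N/39 - 5*N/(-48) = N*(1/39) - 5*N*(-1/48) = N/39 + 5*N/48 = 27*N/208)
1/(v(f(-5), -40) + t(-62)) = 1/((27/208)*(-40) + 1) = 1/(-135/26 + 1) = 1/(-109/26) = -26/109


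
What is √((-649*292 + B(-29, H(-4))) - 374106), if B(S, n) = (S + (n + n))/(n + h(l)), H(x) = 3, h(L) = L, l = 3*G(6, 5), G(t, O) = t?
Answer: I*√248554257/21 ≈ 750.74*I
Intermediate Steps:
l = 18 (l = 3*6 = 18)
B(S, n) = (S + 2*n)/(18 + n) (B(S, n) = (S + (n + n))/(n + 18) = (S + 2*n)/(18 + n))
√((-649*292 + B(-29, H(-4))) - 374106) = √((-649*292 + (-29 + 2*3)/(18 + 3)) - 374106) = √((-189508 + (-29 + 6)/21) - 374106) = √((-189508 + (1/21)*(-23)) - 374106) = √((-189508 - 23/21) - 374106) = √(-3979691/21 - 374106) = √(-11835917/21) = I*√248554257/21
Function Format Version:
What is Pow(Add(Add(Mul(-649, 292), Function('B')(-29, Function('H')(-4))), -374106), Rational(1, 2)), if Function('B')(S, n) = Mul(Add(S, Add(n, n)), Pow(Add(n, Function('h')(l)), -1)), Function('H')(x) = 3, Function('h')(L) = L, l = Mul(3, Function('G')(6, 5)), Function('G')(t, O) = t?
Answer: Mul(Rational(1, 21), I, Pow(248554257, Rational(1, 2))) ≈ Mul(750.74, I)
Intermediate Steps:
l = 18 (l = Mul(3, 6) = 18)
Function('B')(S, n) = Mul(Pow(Add(18, n), -1), Add(S, Mul(2, n))) (Function('B')(S, n) = Mul(Add(S, Add(n, n)), Pow(Add(n, 18), -1)) = Mul(Add(S, Mul(2, n)), Pow(Add(18, n), -1)) = Mul(Pow(Add(18, n), -1), Add(S, Mul(2, n))))
Pow(Add(Add(Mul(-649, 292), Function('B')(-29, Function('H')(-4))), -374106), Rational(1, 2)) = Pow(Add(Add(Mul(-649, 292), Mul(Pow(Add(18, 3), -1), Add(-29, Mul(2, 3)))), -374106), Rational(1, 2)) = Pow(Add(Add(-189508, Mul(Pow(21, -1), Add(-29, 6))), -374106), Rational(1, 2)) = Pow(Add(Add(-189508, Mul(Rational(1, 21), -23)), -374106), Rational(1, 2)) = Pow(Add(Add(-189508, Rational(-23, 21)), -374106), Rational(1, 2)) = Pow(Add(Rational(-3979691, 21), -374106), Rational(1, 2)) = Pow(Rational(-11835917, 21), Rational(1, 2)) = Mul(Rational(1, 21), I, Pow(248554257, Rational(1, 2)))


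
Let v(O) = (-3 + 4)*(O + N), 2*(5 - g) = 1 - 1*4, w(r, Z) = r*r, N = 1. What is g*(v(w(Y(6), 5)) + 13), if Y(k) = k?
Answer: 325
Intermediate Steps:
w(r, Z) = r²
g = 13/2 (g = 5 - (1 - 1*4)/2 = 5 - (1 - 4)/2 = 5 - ½*(-3) = 5 + 3/2 = 13/2 ≈ 6.5000)
v(O) = 1 + O (v(O) = (-3 + 4)*(O + 1) = 1*(1 + O) = 1 + O)
g*(v(w(Y(6), 5)) + 13) = 13*((1 + 6²) + 13)/2 = 13*((1 + 36) + 13)/2 = 13*(37 + 13)/2 = (13/2)*50 = 325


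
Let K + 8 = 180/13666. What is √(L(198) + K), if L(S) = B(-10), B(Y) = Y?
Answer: 6*I*√23327862/6833 ≈ 4.2411*I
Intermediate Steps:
K = -54574/6833 (K = -8 + 180/13666 = -8 + 180*(1/13666) = -8 + 90/6833 = -54574/6833 ≈ -7.9868)
L(S) = -10
√(L(198) + K) = √(-10 - 54574/6833) = √(-122904/6833) = 6*I*√23327862/6833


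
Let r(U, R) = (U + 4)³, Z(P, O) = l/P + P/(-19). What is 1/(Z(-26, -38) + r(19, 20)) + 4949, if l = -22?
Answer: 14875684651/3005796 ≈ 4949.0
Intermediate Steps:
Z(P, O) = -22/P - P/19 (Z(P, O) = -22/P + P/(-19) = -22/P + P*(-1/19) = -22/P - P/19)
r(U, R) = (4 + U)³
1/(Z(-26, -38) + r(19, 20)) + 4949 = 1/((-22/(-26) - 1/19*(-26)) + (4 + 19)³) + 4949 = 1/((-22*(-1/26) + 26/19) + 23³) + 4949 = 1/((11/13 + 26/19) + 12167) + 4949 = 1/(547/247 + 12167) + 4949 = 1/(3005796/247) + 4949 = 247/3005796 + 4949 = 14875684651/3005796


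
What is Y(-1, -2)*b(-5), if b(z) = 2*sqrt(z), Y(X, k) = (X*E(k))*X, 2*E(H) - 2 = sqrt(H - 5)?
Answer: -sqrt(35) + 2*I*sqrt(5) ≈ -5.9161 + 4.4721*I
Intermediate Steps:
E(H) = 1 + sqrt(-5 + H)/2 (E(H) = 1 + sqrt(H - 5)/2 = 1 + sqrt(-5 + H)/2)
Y(X, k) = X**2*(1 + sqrt(-5 + k)/2) (Y(X, k) = (X*(1 + sqrt(-5 + k)/2))*X = X**2*(1 + sqrt(-5 + k)/2))
Y(-1, -2)*b(-5) = ((1/2)*(-1)**2*(2 + sqrt(-5 - 2)))*(2*sqrt(-5)) = ((1/2)*1*(2 + sqrt(-7)))*(2*(I*sqrt(5))) = ((1/2)*1*(2 + I*sqrt(7)))*(2*I*sqrt(5)) = (1 + I*sqrt(7)/2)*(2*I*sqrt(5)) = 2*I*sqrt(5)*(1 + I*sqrt(7)/2)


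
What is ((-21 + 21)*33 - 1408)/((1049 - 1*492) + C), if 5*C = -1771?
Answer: -3520/507 ≈ -6.9428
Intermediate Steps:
C = -1771/5 (C = (⅕)*(-1771) = -1771/5 ≈ -354.20)
((-21 + 21)*33 - 1408)/((1049 - 1*492) + C) = ((-21 + 21)*33 - 1408)/((1049 - 1*492) - 1771/5) = (0*33 - 1408)/((1049 - 492) - 1771/5) = (0 - 1408)/(557 - 1771/5) = -1408/1014/5 = -1408*5/1014 = -3520/507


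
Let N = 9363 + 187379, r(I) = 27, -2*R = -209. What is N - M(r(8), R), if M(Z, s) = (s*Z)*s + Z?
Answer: -392527/4 ≈ -98132.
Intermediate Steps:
R = 209/2 (R = -1/2*(-209) = 209/2 ≈ 104.50)
M(Z, s) = Z + Z*s**2 (M(Z, s) = (Z*s)*s + Z = Z*s**2 + Z = Z + Z*s**2)
N = 196742
N - M(r(8), R) = 196742 - 27*(1 + (209/2)**2) = 196742 - 27*(1 + 43681/4) = 196742 - 27*43685/4 = 196742 - 1*1179495/4 = 196742 - 1179495/4 = -392527/4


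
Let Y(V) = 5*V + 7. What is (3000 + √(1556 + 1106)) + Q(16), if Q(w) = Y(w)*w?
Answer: 4392 + 11*√22 ≈ 4443.6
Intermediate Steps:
Y(V) = 7 + 5*V
Q(w) = w*(7 + 5*w) (Q(w) = (7 + 5*w)*w = w*(7 + 5*w))
(3000 + √(1556 + 1106)) + Q(16) = (3000 + √(1556 + 1106)) + 16*(7 + 5*16) = (3000 + √2662) + 16*(7 + 80) = (3000 + 11*√22) + 16*87 = (3000 + 11*√22) + 1392 = 4392 + 11*√22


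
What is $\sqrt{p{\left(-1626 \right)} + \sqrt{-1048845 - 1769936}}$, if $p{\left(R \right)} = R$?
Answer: $\sqrt{-1626 + i \sqrt{2818781}} \approx 18.858 + 44.515 i$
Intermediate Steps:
$\sqrt{p{\left(-1626 \right)} + \sqrt{-1048845 - 1769936}} = \sqrt{-1626 + \sqrt{-1048845 - 1769936}} = \sqrt{-1626 + \sqrt{-2818781}} = \sqrt{-1626 + i \sqrt{2818781}}$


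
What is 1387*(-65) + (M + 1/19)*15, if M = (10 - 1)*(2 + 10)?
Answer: -1682150/19 ≈ -88534.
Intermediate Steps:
M = 108 (M = 9*12 = 108)
1387*(-65) + (M + 1/19)*15 = 1387*(-65) + (108 + 1/19)*15 = -90155 + (108 + 1/19)*15 = -90155 + (2053/19)*15 = -90155 + 30795/19 = -1682150/19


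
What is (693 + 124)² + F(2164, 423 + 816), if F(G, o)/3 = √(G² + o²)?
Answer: 667489 + 39*√36793 ≈ 6.7497e+5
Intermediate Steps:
F(G, o) = 3*√(G² + o²)
(693 + 124)² + F(2164, 423 + 816) = (693 + 124)² + 3*√(2164² + (423 + 816)²) = 817² + 3*√(4682896 + 1239²) = 667489 + 3*√(4682896 + 1535121) = 667489 + 3*√6218017 = 667489 + 3*(13*√36793) = 667489 + 39*√36793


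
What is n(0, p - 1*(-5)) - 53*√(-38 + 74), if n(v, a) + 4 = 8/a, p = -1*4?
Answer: -314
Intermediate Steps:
p = -4
n(v, a) = -4 + 8/a
n(0, p - 1*(-5)) - 53*√(-38 + 74) = (-4 + 8/(-4 - 1*(-5))) - 53*√(-38 + 74) = (-4 + 8/(-4 + 5)) - 53*√36 = (-4 + 8/1) - 53*6 = (-4 + 8*1) - 318 = (-4 + 8) - 318 = 4 - 318 = -314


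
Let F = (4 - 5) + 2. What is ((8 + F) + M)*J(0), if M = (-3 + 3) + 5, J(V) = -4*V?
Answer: 0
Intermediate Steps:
F = 1 (F = -1 + 2 = 1)
M = 5 (M = 0 + 5 = 5)
((8 + F) + M)*J(0) = ((8 + 1) + 5)*(-4*0) = (9 + 5)*0 = 14*0 = 0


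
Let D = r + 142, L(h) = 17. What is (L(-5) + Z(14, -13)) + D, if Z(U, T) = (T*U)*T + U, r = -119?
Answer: 2420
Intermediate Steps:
Z(U, T) = U + U*T² (Z(U, T) = U*T² + U = U + U*T²)
D = 23 (D = -119 + 142 = 23)
(L(-5) + Z(14, -13)) + D = (17 + 14*(1 + (-13)²)) + 23 = (17 + 14*(1 + 169)) + 23 = (17 + 14*170) + 23 = (17 + 2380) + 23 = 2397 + 23 = 2420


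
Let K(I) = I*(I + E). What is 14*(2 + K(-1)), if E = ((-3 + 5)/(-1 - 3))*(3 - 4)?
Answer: 35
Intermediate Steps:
E = ½ (E = (2/(-4))*(-1) = (2*(-¼))*(-1) = -½*(-1) = ½ ≈ 0.50000)
K(I) = I*(½ + I) (K(I) = I*(I + ½) = I*(½ + I))
14*(2 + K(-1)) = 14*(2 - (½ - 1)) = 14*(2 - 1*(-½)) = 14*(2 + ½) = 14*(5/2) = 35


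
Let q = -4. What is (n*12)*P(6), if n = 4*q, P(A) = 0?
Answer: 0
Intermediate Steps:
n = -16 (n = 4*(-4) = -16)
(n*12)*P(6) = -16*12*0 = -192*0 = 0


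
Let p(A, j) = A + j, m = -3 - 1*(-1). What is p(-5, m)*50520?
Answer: -353640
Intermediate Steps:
m = -2 (m = -3 + 1 = -2)
p(-5, m)*50520 = (-5 - 2)*50520 = -7*50520 = -353640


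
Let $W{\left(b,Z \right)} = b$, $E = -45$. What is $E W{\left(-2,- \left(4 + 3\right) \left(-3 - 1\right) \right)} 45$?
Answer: $4050$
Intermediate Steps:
$E W{\left(-2,- \left(4 + 3\right) \left(-3 - 1\right) \right)} 45 = \left(-45\right) \left(-2\right) 45 = 90 \cdot 45 = 4050$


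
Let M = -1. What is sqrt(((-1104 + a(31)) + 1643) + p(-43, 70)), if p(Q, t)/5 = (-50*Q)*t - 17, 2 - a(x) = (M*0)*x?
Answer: 2*sqrt(188239) ≈ 867.73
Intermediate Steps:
a(x) = 2 (a(x) = 2 - (-1*0)*x = 2 - 0*x = 2 - 1*0 = 2 + 0 = 2)
p(Q, t) = -85 - 250*Q*t (p(Q, t) = 5*((-50*Q)*t - 17) = 5*(-50*Q*t - 17) = 5*(-17 - 50*Q*t) = -85 - 250*Q*t)
sqrt(((-1104 + a(31)) + 1643) + p(-43, 70)) = sqrt(((-1104 + 2) + 1643) + (-85 - 250*(-43)*70)) = sqrt((-1102 + 1643) + (-85 + 752500)) = sqrt(541 + 752415) = sqrt(752956) = 2*sqrt(188239)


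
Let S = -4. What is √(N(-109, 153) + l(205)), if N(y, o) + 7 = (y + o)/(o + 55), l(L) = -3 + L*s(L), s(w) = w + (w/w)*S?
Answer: √27847963/26 ≈ 202.97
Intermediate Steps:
s(w) = -4 + w (s(w) = w + (w/w)*(-4) = w + 1*(-4) = w - 4 = -4 + w)
l(L) = -3 + L*(-4 + L)
N(y, o) = -7 + (o + y)/(55 + o) (N(y, o) = -7 + (y + o)/(o + 55) = -7 + (o + y)/(55 + o))
√(N(-109, 153) + l(205)) = √((-385 - 109 - 6*153)/(55 + 153) + (-3 + 205*(-4 + 205))) = √((-385 - 109 - 918)/208 + (-3 + 205*201)) = √((1/208)*(-1412) + (-3 + 41205)) = √(-353/52 + 41202) = √(2142151/52) = √27847963/26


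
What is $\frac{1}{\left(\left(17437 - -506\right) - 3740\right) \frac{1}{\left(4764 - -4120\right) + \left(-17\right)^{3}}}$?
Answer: $\frac{3971}{14203} \approx 0.27959$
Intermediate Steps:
$\frac{1}{\left(\left(17437 - -506\right) - 3740\right) \frac{1}{\left(4764 - -4120\right) + \left(-17\right)^{3}}} = \frac{1}{\left(\left(17437 + 506\right) - 3740\right) \frac{1}{\left(4764 + 4120\right) - 4913}} = \frac{1}{\left(17943 - 3740\right) \frac{1}{8884 - 4913}} = \frac{1}{14203 \cdot \frac{1}{3971}} = \frac{1}{\frac{14203}{3971}} = \frac{3971}{14203}$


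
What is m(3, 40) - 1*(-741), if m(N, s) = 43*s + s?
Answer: 2501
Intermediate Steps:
m(N, s) = 44*s
m(3, 40) - 1*(-741) = 44*40 - 1*(-741) = 1760 + 741 = 2501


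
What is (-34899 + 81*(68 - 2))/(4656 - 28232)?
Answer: 29553/23576 ≈ 1.2535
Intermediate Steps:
(-34899 + 81*(68 - 2))/(4656 - 28232) = (-34899 + 81*66)/(-23576) = (-34899 + 5346)*(-1/23576) = -29553*(-1/23576) = 29553/23576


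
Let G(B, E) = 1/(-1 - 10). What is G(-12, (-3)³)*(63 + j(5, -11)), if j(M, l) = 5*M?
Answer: -8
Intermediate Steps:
G(B, E) = -1/11 (G(B, E) = 1/(-11) = -1/11)
G(-12, (-3)³)*(63 + j(5, -11)) = -(63 + 5*5)/11 = -(63 + 25)/11 = -1/11*88 = -8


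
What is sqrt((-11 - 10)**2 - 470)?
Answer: I*sqrt(29) ≈ 5.3852*I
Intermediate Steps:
sqrt((-11 - 10)**2 - 470) = sqrt((-21)**2 - 470) = sqrt(441 - 470) = sqrt(-29) = I*sqrt(29)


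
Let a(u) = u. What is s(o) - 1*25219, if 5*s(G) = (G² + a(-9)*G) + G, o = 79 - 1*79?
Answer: -25219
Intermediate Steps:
o = 0 (o = 79 - 79 = 0)
s(G) = -8*G/5 + G²/5 (s(G) = ((G² - 9*G) + G)/5 = (G² - 8*G)/5 = -8*G/5 + G²/5)
s(o) - 1*25219 = (⅕)*0*(-8 + 0) - 1*25219 = (⅕)*0*(-8) - 25219 = 0 - 25219 = -25219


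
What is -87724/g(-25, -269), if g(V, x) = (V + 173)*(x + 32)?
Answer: 21931/8769 ≈ 2.5010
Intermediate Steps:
g(V, x) = (32 + x)*(173 + V) (g(V, x) = (173 + V)*(32 + x) = (32 + x)*(173 + V))
-87724/g(-25, -269) = -87724/(5536 + 32*(-25) + 173*(-269) - 25*(-269)) = -87724/(5536 - 800 - 46537 + 6725) = -87724/(-35076) = -87724*(-1/35076) = 21931/8769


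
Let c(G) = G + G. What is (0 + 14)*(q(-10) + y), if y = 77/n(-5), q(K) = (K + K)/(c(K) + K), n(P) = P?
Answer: -3094/15 ≈ -206.27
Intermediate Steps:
c(G) = 2*G
q(K) = 2/3 (q(K) = (K + K)/(2*K + K) = (2*K)/((3*K)) = (2*K)*(1/(3*K)) = 2/3)
y = -77/5 (y = 77/(-5) = 77*(-1/5) = -77/5 ≈ -15.400)
(0 + 14)*(q(-10) + y) = (0 + 14)*(2/3 - 77/5) = 14*(-221/15) = -3094/15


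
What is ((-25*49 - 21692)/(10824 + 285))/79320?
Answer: -7639/293721960 ≈ -2.6008e-5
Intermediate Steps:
((-25*49 - 21692)/(10824 + 285))/79320 = ((-1225 - 21692)/11109)*(1/79320) = -22917*1/11109*(1/79320) = -7639/3703*1/79320 = -7639/293721960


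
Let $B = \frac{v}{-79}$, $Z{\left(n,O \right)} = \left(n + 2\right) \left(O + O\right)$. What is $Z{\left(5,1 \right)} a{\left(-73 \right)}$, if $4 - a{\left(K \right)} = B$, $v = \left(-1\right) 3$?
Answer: $\frac{4382}{79} \approx 55.468$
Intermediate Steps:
$v = -3$
$Z{\left(n,O \right)} = 2 O \left(2 + n\right)$ ($Z{\left(n,O \right)} = \left(2 + n\right) 2 O = 2 O \left(2 + n\right)$)
$B = \frac{3}{79}$ ($B = - \frac{3}{-79} = \left(-3\right) \left(- \frac{1}{79}\right) = \frac{3}{79} \approx 0.037975$)
$a{\left(K \right)} = \frac{313}{79}$ ($a{\left(K \right)} = 4 - \frac{3}{79} = \frac{313}{79}$)
$Z{\left(5,1 \right)} a{\left(-73 \right)} = 2 \cdot 1 \left(2 + 5\right) \frac{313}{79} = 2 \cdot 1 \cdot 7 \cdot \frac{313}{79} = 14 \cdot \frac{313}{79} = \frac{4382}{79}$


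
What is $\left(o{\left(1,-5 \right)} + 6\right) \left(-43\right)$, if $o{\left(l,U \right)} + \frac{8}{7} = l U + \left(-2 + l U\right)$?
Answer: $\frac{2150}{7} \approx 307.14$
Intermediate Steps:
$o{\left(l,U \right)} = - \frac{22}{7} + 2 U l$ ($o{\left(l,U \right)} = - \frac{8}{7} + \left(l U + \left(-2 + l U\right)\right) = - \frac{8}{7} + \left(U l + \left(-2 + U l\right)\right) = - \frac{8}{7} + \left(-2 + 2 U l\right) = - \frac{22}{7} + 2 U l$)
$\left(o{\left(1,-5 \right)} + 6\right) \left(-43\right) = \left(\left(- \frac{22}{7} + 2 \left(-5\right) 1\right) + 6\right) \left(-43\right) = \left(\left(- \frac{22}{7} - 10\right) + 6\right) \left(-43\right) = \left(- \frac{92}{7} + 6\right) \left(-43\right) = \left(- \frac{50}{7}\right) \left(-43\right) = \frac{2150}{7}$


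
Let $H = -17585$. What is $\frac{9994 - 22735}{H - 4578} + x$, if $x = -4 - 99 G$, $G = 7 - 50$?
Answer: $\frac{94271980}{22163} \approx 4253.6$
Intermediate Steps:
$G = -43$
$x = 4253$ ($x = -4 - -4257 = -4 + 4257 = 4253$)
$\frac{9994 - 22735}{H - 4578} + x = \frac{9994 - 22735}{-17585 - 4578} + 4253 = - \frac{12741}{-22163} + 4253 = \left(-12741\right) \left(- \frac{1}{22163}\right) + 4253 = \frac{12741}{22163} + 4253 = \frac{94271980}{22163}$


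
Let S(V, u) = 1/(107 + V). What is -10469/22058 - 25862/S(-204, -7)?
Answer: 55334997143/22058 ≈ 2.5086e+6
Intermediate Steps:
-10469/22058 - 25862/S(-204, -7) = -10469/22058 - 25862/(1/(107 - 204)) = -10469*1/22058 - 25862/(1/(-97)) = -10469/22058 - 25862/(-1/97) = -10469/22058 - 25862*(-97) = -10469/22058 + 2508614 = 55334997143/22058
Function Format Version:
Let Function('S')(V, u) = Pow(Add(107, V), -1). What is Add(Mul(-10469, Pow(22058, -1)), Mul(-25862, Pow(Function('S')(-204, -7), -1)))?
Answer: Rational(55334997143, 22058) ≈ 2.5086e+6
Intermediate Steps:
Add(Mul(-10469, Pow(22058, -1)), Mul(-25862, Pow(Function('S')(-204, -7), -1))) = Add(Mul(-10469, Pow(22058, -1)), Mul(-25862, Pow(Pow(Add(107, -204), -1), -1))) = Add(Mul(-10469, Rational(1, 22058)), Mul(-25862, Pow(Pow(-97, -1), -1))) = Add(Rational(-10469, 22058), Mul(-25862, Pow(Rational(-1, 97), -1))) = Add(Rational(-10469, 22058), Mul(-25862, -97)) = Add(Rational(-10469, 22058), 2508614) = Rational(55334997143, 22058)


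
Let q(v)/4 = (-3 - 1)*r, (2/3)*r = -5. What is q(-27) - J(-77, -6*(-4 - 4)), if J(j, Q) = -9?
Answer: 129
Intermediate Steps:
r = -15/2 (r = (3/2)*(-5) = -15/2 ≈ -7.5000)
q(v) = 120 (q(v) = 4*((-3 - 1)*(-15/2)) = 4*(-4*(-15/2)) = 4*30 = 120)
q(-27) - J(-77, -6*(-4 - 4)) = 120 - 1*(-9) = 120 + 9 = 129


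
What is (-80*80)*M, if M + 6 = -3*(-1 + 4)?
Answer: 96000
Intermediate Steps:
M = -15 (M = -6 - 3*(-1 + 4) = -6 - 3*3 = -6 - 9 = -15)
(-80*80)*M = -80*80*(-15) = -6400*(-15) = 96000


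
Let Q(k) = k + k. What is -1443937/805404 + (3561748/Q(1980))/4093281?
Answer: -975103054483747/543962906936460 ≈ -1.7926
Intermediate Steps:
Q(k) = 2*k
-1443937/805404 + (3561748/Q(1980))/4093281 = -1443937/805404 + (3561748/((2*1980)))/4093281 = -1443937*1/805404 + (3561748/3960)*(1/4093281) = -1443937/805404 + (3561748*(1/3960))*(1/4093281) = -1443937/805404 + (890437/990)*(1/4093281) = -1443937/805404 + 890437/4052348190 = -975103054483747/543962906936460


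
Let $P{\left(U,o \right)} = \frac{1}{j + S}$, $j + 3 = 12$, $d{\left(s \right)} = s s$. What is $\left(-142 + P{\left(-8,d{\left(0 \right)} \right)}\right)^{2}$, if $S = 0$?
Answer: $\frac{1630729}{81} \approx 20132.0$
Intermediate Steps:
$d{\left(s \right)} = s^{2}$
$j = 9$ ($j = -3 + 12 = 9$)
$P{\left(U,o \right)} = \frac{1}{9}$ ($P{\left(U,o \right)} = \frac{1}{9 + 0} = \frac{1}{9}$)
$\left(-142 + P{\left(-8,d{\left(0 \right)} \right)}\right)^{2} = \left(-142 + \frac{1}{9}\right)^{2} = \left(- \frac{1277}{9}\right)^{2} = \frac{1630729}{81}$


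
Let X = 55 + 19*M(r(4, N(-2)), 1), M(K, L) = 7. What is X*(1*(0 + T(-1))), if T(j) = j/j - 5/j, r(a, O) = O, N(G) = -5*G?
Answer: 1128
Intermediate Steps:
T(j) = 1 - 5/j
X = 188 (X = 55 + 19*7 = 55 + 133 = 188)
X*(1*(0 + T(-1))) = 188*(1*(0 + (-5 - 1)/(-1))) = 188*(1*(0 - 1*(-6))) = 188*(1*(0 + 6)) = 188*(1*6) = 188*6 = 1128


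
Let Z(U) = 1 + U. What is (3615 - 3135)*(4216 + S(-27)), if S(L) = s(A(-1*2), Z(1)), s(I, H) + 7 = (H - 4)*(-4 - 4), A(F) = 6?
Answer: 2028000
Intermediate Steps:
s(I, H) = 25 - 8*H (s(I, H) = -7 + (H - 4)*(-4 - 4) = -7 + (-4 + H)*(-8) = -7 + (32 - 8*H) = 25 - 8*H)
S(L) = 9 (S(L) = 25 - 8*(1 + 1) = 25 - 8*2 = 25 - 16 = 9)
(3615 - 3135)*(4216 + S(-27)) = (3615 - 3135)*(4216 + 9) = 480*4225 = 2028000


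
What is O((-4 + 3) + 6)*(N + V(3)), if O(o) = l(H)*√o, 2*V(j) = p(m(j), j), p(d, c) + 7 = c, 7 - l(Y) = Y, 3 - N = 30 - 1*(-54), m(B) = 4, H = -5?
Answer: -996*√5 ≈ -2227.1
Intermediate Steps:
N = -81 (N = 3 - (30 - 1*(-54)) = 3 - (30 + 54) = 3 - 1*84 = 3 - 84 = -81)
l(Y) = 7 - Y
p(d, c) = -7 + c
V(j) = -7/2 + j/2 (V(j) = (-7 + j)/2 = -7/2 + j/2)
O(o) = 12*√o (O(o) = (7 - 1*(-5))*√o = (7 + 5)*√o = 12*√o)
O((-4 + 3) + 6)*(N + V(3)) = (12*√((-4 + 3) + 6))*(-81 + (-7/2 + (½)*3)) = (12*√(-1 + 6))*(-81 + (-7/2 + 3/2)) = (12*√5)*(-81 - 2) = (12*√5)*(-83) = -996*√5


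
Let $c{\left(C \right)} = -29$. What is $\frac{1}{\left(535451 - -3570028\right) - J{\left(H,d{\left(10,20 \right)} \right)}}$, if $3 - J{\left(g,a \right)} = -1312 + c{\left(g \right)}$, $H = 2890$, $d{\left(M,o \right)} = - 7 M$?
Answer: $\frac{1}{4104135} \approx 2.4366 \cdot 10^{-7}$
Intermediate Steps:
$J{\left(g,a \right)} = 1344$ ($J{\left(g,a \right)} = 3 - \left(-1312 - 29\right) = 3 - -1341 = 3 + 1341 = 1344$)
$\frac{1}{\left(535451 - -3570028\right) - J{\left(H,d{\left(10,20 \right)} \right)}} = \frac{1}{\left(535451 - -3570028\right) - 1344} = \frac{1}{\left(535451 + 3570028\right) - 1344} = \frac{1}{4105479 - 1344} = \frac{1}{4104135}$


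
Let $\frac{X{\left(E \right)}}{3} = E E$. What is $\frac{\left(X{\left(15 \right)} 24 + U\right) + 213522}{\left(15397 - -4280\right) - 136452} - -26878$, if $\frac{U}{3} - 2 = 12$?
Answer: $\frac{1046149562}{38925} \approx 26876.0$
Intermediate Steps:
$U = 42$ ($U = 6 + 3 \cdot 12 = 6 + 36 = 42$)
$X{\left(E \right)} = 3 E^{2}$ ($X{\left(E \right)} = 3 E E = 3 E^{2}$)
$\frac{\left(X{\left(15 \right)} 24 + U\right) + 213522}{\left(15397 - -4280\right) - 136452} - -26878 = \frac{\left(3 \cdot 15^{2} \cdot 24 + 42\right) + 213522}{\left(15397 - -4280\right) - 136452} - -26878 = \frac{\left(3 \cdot 225 \cdot 24 + 42\right) + 213522}{\left(15397 + 4280\right) - 136452} + 26878 = \frac{\left(675 \cdot 24 + 42\right) + 213522}{19677 - 136452} + 26878 = \frac{\left(16200 + 42\right) + 213522}{-116775} + 26878 = \left(16242 + 213522\right) \left(- \frac{1}{116775}\right) + 26878 = 229764 \left(- \frac{1}{116775}\right) + 26878 = - \frac{76588}{38925} + 26878 = \frac{1046149562}{38925}$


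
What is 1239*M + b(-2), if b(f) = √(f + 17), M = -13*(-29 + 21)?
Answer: 128856 + √15 ≈ 1.2886e+5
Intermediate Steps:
M = 104 (M = -13*(-8) = 104)
b(f) = √(17 + f)
1239*M + b(-2) = 1239*104 + √(17 - 2) = 128856 + √15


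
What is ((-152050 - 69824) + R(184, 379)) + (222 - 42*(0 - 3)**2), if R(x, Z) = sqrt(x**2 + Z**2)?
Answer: -222030 + sqrt(177497) ≈ -2.2161e+5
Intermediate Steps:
R(x, Z) = sqrt(Z**2 + x**2)
((-152050 - 69824) + R(184, 379)) + (222 - 42*(0 - 3)**2) = ((-152050 - 69824) + sqrt(379**2 + 184**2)) + (222 - 42*(0 - 3)**2) = (-221874 + sqrt(143641 + 33856)) + (222 - 42*(-3)**2) = (-221874 + sqrt(177497)) + (222 - 42*9) = (-221874 + sqrt(177497)) + (222 - 378) = (-221874 + sqrt(177497)) - 156 = -222030 + sqrt(177497)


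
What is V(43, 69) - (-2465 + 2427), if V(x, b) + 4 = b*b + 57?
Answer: 4852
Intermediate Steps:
V(x, b) = 53 + b**2 (V(x, b) = -4 + (b*b + 57) = -4 + (b**2 + 57) = -4 + (57 + b**2) = 53 + b**2)
V(43, 69) - (-2465 + 2427) = (53 + 69**2) - (-2465 + 2427) = (53 + 4761) - 1*(-38) = 4814 + 38 = 4852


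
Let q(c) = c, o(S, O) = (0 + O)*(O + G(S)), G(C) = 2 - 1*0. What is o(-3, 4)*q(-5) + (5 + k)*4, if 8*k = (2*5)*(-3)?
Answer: -115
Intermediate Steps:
G(C) = 2 (G(C) = 2 + 0 = 2)
k = -15/4 (k = ((2*5)*(-3))/8 = (10*(-3))/8 = (⅛)*(-30) = -15/4 ≈ -3.7500)
o(S, O) = O*(2 + O) (o(S, O) = (0 + O)*(O + 2) = O*(2 + O))
o(-3, 4)*q(-5) + (5 + k)*4 = (4*(2 + 4))*(-5) + (5 - 15/4)*4 = (4*6)*(-5) + (5/4)*4 = 24*(-5) + 5 = -120 + 5 = -115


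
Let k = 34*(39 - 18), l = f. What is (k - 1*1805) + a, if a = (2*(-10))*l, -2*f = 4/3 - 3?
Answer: -3323/3 ≈ -1107.7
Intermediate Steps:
f = ⅚ (f = -(4/3 - 3)/2 = -½*(-5/3) = ⅚ ≈ 0.83333)
l = ⅚ ≈ 0.83333
k = 714 (k = 34*21 = 714)
a = -50/3 (a = (2*(-10))*(⅚) = -20*⅚ = -50/3 ≈ -16.667)
(k - 1*1805) + a = (714 - 1*1805) - 50/3 = (714 - 1805) - 50/3 = -1091 - 50/3 = -3323/3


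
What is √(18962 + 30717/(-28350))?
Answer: √836176418/210 ≈ 137.70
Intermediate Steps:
√(18962 + 30717/(-28350)) = √(18962 + 30717*(-1/28350)) = √(18962 - 3413/3150) = √(59726887/3150) = √836176418/210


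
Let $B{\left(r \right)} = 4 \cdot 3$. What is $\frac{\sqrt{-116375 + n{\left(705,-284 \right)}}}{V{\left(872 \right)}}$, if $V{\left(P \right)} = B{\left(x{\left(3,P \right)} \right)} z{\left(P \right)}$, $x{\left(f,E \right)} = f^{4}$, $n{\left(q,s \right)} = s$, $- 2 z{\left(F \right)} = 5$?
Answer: $- \frac{i \sqrt{116659}}{30} \approx - 11.385 i$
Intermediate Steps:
$z{\left(F \right)} = - \frac{5}{2}$ ($z{\left(F \right)} = \left(- \frac{1}{2}\right) 5 = - \frac{5}{2}$)
$B{\left(r \right)} = 12$
$V{\left(P \right)} = -30$ ($V{\left(P \right)} = 12 \left(- \frac{5}{2}\right) = -30$)
$\frac{\sqrt{-116375 + n{\left(705,-284 \right)}}}{V{\left(872 \right)}} = \frac{\sqrt{-116375 - 284}}{-30} = \sqrt{-116659} \left(- \frac{1}{30}\right) = i \sqrt{116659} \left(- \frac{1}{30}\right) = - \frac{i \sqrt{116659}}{30}$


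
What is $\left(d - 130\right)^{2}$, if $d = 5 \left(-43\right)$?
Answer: $119025$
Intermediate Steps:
$d = -215$
$\left(d - 130\right)^{2} = \left(-215 - 130\right)^{2} = \left(-345\right)^{2} = 119025$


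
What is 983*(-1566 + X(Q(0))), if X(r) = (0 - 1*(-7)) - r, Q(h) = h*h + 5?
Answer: -1537412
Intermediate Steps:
Q(h) = 5 + h² (Q(h) = h² + 5 = 5 + h²)
X(r) = 7 - r (X(r) = (0 + 7) - r = 7 - r)
983*(-1566 + X(Q(0))) = 983*(-1566 + (7 - (5 + 0²))) = 983*(-1566 + (7 - (5 + 0))) = 983*(-1566 + (7 - 1*5)) = 983*(-1566 + (7 - 5)) = 983*(-1566 + 2) = 983*(-1564) = -1537412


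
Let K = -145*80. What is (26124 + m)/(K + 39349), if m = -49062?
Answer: -22938/27749 ≈ -0.82662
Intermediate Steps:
K = -11600
(26124 + m)/(K + 39349) = (26124 - 49062)/(-11600 + 39349) = -22938/27749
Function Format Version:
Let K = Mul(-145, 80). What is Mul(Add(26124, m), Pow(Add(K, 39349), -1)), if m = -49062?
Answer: Rational(-22938, 27749) ≈ -0.82662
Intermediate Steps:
K = -11600
Mul(Add(26124, m), Pow(Add(K, 39349), -1)) = Mul(Add(26124, -49062), Pow(Add(-11600, 39349), -1)) = Mul(-22938, Pow(27749, -1)) = Mul(-22938, Rational(1, 27749)) = Rational(-22938, 27749)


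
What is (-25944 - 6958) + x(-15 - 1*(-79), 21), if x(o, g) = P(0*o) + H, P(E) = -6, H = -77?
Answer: -32985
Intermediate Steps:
x(o, g) = -83 (x(o, g) = -6 - 77 = -83)
(-25944 - 6958) + x(-15 - 1*(-79), 21) = (-25944 - 6958) - 83 = -32902 - 83 = -32985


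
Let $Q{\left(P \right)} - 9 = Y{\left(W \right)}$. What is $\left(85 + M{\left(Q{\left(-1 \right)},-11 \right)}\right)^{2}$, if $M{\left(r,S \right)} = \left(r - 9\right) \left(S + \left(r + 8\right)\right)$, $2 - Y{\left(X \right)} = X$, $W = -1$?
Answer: $12544$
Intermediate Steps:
$Y{\left(X \right)} = 2 - X$
$Q{\left(P \right)} = 12$ ($Q{\left(P \right)} = 9 + \left(2 - -1\right) = 9 + \left(2 + 1\right) = 9 + 3 = 12$)
$M{\left(r,S \right)} = \left(-9 + r\right) \left(8 + S + r\right)$ ($M{\left(r,S \right)} = \left(-9 + r\right) \left(S + \left(8 + r\right)\right) = \left(-9 + r\right) \left(8 + S + r\right)$)
$\left(85 + M{\left(Q{\left(-1 \right)},-11 \right)}\right)^{2} = \left(85 - \left(117 - 144\right)\right)^{2} = \left(85 - -27\right)^{2} = \left(85 + 27\right)^{2} = 112^{2} = 12544$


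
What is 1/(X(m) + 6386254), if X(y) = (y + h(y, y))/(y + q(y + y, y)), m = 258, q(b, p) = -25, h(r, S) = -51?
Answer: 233/1487997389 ≈ 1.5659e-7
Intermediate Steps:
X(y) = (-51 + y)/(-25 + y) (X(y) = (y - 51)/(y - 25) = (-51 + y)/(-25 + y))
1/(X(m) + 6386254) = 1/((-51 + 258)/(-25 + 258) + 6386254) = 1/(207/233 + 6386254) = 1/(1487997389/233) = 233/1487997389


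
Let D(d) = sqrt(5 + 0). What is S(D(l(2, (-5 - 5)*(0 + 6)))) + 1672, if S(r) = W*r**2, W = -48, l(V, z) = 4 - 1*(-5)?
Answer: 1432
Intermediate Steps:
l(V, z) = 9 (l(V, z) = 4 + 5 = 9)
D(d) = sqrt(5)
S(r) = -48*r**2
S(D(l(2, (-5 - 5)*(0 + 6)))) + 1672 = -48*(sqrt(5))**2 + 1672 = -48*5 + 1672 = -240 + 1672 = 1432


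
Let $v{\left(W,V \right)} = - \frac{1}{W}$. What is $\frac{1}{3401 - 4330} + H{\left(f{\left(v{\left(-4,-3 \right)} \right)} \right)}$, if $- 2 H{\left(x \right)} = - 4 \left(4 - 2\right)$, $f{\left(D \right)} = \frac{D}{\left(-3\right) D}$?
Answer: $\frac{3715}{929} \approx 3.9989$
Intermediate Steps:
$f{\left(D \right)} = - \frac{1}{3}$ ($f{\left(D \right)} = D \left(- \frac{1}{3 D}\right) = - \frac{1}{3}$)
$H{\left(x \right)} = 4$ ($H{\left(x \right)} = - \frac{\left(-4\right) \left(4 - 2\right)}{2} = - \frac{\left(-4\right) 2}{2} = \left(- \frac{1}{2}\right) \left(-8\right) = 4$)
$\frac{1}{3401 - 4330} + H{\left(f{\left(v{\left(-4,-3 \right)} \right)} \right)} = \frac{1}{3401 - 4330} + 4 = \frac{1}{-929} + 4 = - \frac{1}{929} + 4 = \frac{3715}{929}$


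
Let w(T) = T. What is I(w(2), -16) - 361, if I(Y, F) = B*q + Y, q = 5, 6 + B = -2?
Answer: -399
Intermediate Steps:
B = -8 (B = -6 - 2 = -8)
I(Y, F) = -40 + Y (I(Y, F) = -8*5 + Y = -40 + Y)
I(w(2), -16) - 361 = (-40 + 2) - 361 = -38 - 361 = -399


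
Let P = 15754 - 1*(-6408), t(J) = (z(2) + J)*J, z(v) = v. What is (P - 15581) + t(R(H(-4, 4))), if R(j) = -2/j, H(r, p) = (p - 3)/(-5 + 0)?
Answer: 6701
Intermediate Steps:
H(r, p) = ⅗ - p/5 (H(r, p) = (-3 + p)/(-5) = (-3 + p)*(-⅕) = ⅗ - p/5)
t(J) = J*(2 + J) (t(J) = (2 + J)*J = J*(2 + J))
P = 22162 (P = 15754 + 6408 = 22162)
(P - 15581) + t(R(H(-4, 4))) = (22162 - 15581) + (-2/(⅗ - ⅕*4))*(2 - 2/(⅗ - ⅕*4)) = 6581 + (-2/(⅗ - ⅘))*(2 - 2/(⅗ - ⅘)) = 6581 + (-2/(-⅕))*(2 - 2/(-⅕)) = 6581 + (-2*(-5))*(2 - 2*(-5)) = 6581 + 10*(2 + 10) = 6581 + 10*12 = 6581 + 120 = 6701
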